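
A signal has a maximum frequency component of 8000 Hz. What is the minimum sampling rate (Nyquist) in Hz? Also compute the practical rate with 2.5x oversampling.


By Nyquist theorem, fs_min = 2 * fmax.
fs_min = 2 * 8000 = 16000 Hz
Practical rate = 2.5 * fs_min = 2.5 * 16000 = 40000 Hz

fs_min = 16000 Hz, fs_practical = 40000 Hz


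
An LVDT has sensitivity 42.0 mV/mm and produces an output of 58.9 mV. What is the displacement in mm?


Displacement = Vout / sensitivity.
d = 58.9 / 42.0
d = 1.402 mm

1.402 mm


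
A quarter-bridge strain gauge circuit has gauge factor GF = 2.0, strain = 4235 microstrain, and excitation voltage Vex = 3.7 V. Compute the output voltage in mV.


Quarter bridge output: Vout = (GF * epsilon * Vex) / 4.
Vout = (2.0 * 4235e-6 * 3.7) / 4
Vout = 0.031339 / 4 V
Vout = 0.00783475 V = 7.8347 mV

7.8347 mV


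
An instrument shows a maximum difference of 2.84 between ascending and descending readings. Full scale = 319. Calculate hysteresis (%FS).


Hysteresis = (max difference / full scale) * 100%.
H = (2.84 / 319) * 100
H = 0.89 %FS

0.89 %FS


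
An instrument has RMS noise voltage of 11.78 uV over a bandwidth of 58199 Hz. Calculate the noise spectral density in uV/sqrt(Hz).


Noise spectral density = Vrms / sqrt(BW).
NSD = 11.78 / sqrt(58199)
NSD = 11.78 / 241.2447
NSD = 0.0488 uV/sqrt(Hz)

0.0488 uV/sqrt(Hz)


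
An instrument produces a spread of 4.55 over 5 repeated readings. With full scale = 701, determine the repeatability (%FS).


Repeatability = (spread / full scale) * 100%.
R = (4.55 / 701) * 100
R = 0.649 %FS

0.649 %FS


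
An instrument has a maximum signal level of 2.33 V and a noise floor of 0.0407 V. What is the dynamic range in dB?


Dynamic range = 20 * log10(Vmax / Vnoise).
DR = 20 * log10(2.33 / 0.0407)
DR = 20 * log10(57.25)
DR = 35.16 dB

35.16 dB


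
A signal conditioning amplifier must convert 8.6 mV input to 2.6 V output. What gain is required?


Gain = Vout / Vin (converting to same units).
G = 2.6 V / 8.6 mV
G = 2600.0 mV / 8.6 mV
G = 302.33

302.33


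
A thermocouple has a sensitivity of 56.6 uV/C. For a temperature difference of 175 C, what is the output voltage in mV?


The thermocouple output V = sensitivity * dT.
V = 56.6 uV/C * 175 C
V = 9905.0 uV
V = 9.905 mV

9.905 mV


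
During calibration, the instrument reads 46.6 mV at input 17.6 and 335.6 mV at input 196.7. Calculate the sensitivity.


Sensitivity = (y2 - y1) / (x2 - x1).
S = (335.6 - 46.6) / (196.7 - 17.6)
S = 289.0 / 179.1
S = 1.6136 mV/unit

1.6136 mV/unit


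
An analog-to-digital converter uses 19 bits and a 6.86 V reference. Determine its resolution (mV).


The resolution (LSB) of an ADC is Vref / 2^n.
LSB = 6.86 / 2^19
LSB = 6.86 / 524288
LSB = 1.308e-05 V = 0.01308441 mV

0.01308441 mV


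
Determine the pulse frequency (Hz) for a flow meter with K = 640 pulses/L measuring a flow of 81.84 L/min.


Frequency = K * Q / 60 (converting L/min to L/s).
f = 640 * 81.84 / 60
f = 52377.6 / 60
f = 872.96 Hz

872.96 Hz


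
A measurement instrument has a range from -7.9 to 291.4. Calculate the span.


Span = upper range - lower range.
Span = 291.4 - (-7.9)
Span = 299.3

299.3


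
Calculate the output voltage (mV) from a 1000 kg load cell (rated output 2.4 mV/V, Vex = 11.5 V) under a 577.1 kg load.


Vout = rated_output * Vex * (load / capacity).
Vout = 2.4 * 11.5 * (577.1 / 1000)
Vout = 2.4 * 11.5 * 0.5771
Vout = 15.928 mV

15.928 mV


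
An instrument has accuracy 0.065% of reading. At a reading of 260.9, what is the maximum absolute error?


Absolute error = (accuracy% / 100) * reading.
Error = (0.065 / 100) * 260.9
Error = 0.00065 * 260.9
Error = 0.1696

0.1696


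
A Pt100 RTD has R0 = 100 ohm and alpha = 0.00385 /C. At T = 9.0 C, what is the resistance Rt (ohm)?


The RTD equation: Rt = R0 * (1 + alpha * T).
Rt = 100 * (1 + 0.00385 * 9.0)
Rt = 100 * (1 + 0.03465)
Rt = 100 * 1.03465
Rt = 103.465 ohm

103.465 ohm


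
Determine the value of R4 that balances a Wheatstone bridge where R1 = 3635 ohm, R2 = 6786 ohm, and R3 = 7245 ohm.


At balance: R1*R4 = R2*R3, so R4 = R2*R3/R1.
R4 = 6786 * 7245 / 3635
R4 = 49164570 / 3635
R4 = 13525.33 ohm

13525.33 ohm


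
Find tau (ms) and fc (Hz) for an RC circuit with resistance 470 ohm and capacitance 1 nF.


Time constant: tau = R * C.
tau = 470 * 1.00e-09 = 4.7e-07 s
tau = 0.0005 ms
Cutoff frequency: fc = 1 / (2*pi*R*C).
fc = 1 / (2*pi*4.7e-07) = 338627.54 Hz

tau = 0.0005 ms, fc = 338627.54 Hz


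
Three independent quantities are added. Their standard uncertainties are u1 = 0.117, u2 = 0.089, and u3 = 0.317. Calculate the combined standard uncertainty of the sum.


For a sum of independent quantities, uc = sqrt(u1^2 + u2^2 + u3^2).
uc = sqrt(0.117^2 + 0.089^2 + 0.317^2)
uc = sqrt(0.013689 + 0.007921 + 0.100489)
uc = 0.3494

0.3494


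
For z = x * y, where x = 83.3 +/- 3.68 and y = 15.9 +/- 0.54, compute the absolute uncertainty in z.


For a product z = x*y, the relative uncertainty is:
uz/z = sqrt((ux/x)^2 + (uy/y)^2)
Relative uncertainties: ux/x = 3.68/83.3 = 0.044178
uy/y = 0.54/15.9 = 0.033962
z = 83.3 * 15.9 = 1324.5
uz = 1324.5 * sqrt(0.044178^2 + 0.033962^2) = 73.804

73.804


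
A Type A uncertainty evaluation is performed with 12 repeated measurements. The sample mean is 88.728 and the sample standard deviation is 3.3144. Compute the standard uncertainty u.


The standard uncertainty for Type A evaluation is u = s / sqrt(n).
u = 3.3144 / sqrt(12)
u = 3.3144 / 3.4641
u = 0.9568

0.9568


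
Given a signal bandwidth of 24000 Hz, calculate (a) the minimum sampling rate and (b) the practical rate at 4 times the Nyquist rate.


By Nyquist theorem, fs_min = 2 * fmax.
fs_min = 2 * 24000 = 48000 Hz
Practical rate = 4 * fs_min = 4 * 48000 = 192000 Hz

fs_min = 48000 Hz, fs_practical = 192000 Hz


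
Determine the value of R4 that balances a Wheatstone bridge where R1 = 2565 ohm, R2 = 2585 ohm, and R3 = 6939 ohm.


At balance: R1*R4 = R2*R3, so R4 = R2*R3/R1.
R4 = 2585 * 6939 / 2565
R4 = 17937315 / 2565
R4 = 6993.11 ohm

6993.11 ohm


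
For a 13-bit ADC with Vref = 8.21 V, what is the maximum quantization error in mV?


The maximum quantization error is +/- LSB/2.
LSB = Vref / 2^n = 8.21 / 8192 = 0.0010022 V
Max error = LSB / 2 = 0.0010022 / 2 = 0.0005011 V
Max error = 0.5011 mV

0.5011 mV


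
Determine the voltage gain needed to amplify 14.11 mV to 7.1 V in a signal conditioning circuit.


Gain = Vout / Vin (converting to same units).
G = 7.1 V / 14.11 mV
G = 7100.0 mV / 14.11 mV
G = 503.19

503.19


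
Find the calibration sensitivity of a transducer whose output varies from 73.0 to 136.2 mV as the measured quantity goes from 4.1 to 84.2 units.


Sensitivity = (y2 - y1) / (x2 - x1).
S = (136.2 - 73.0) / (84.2 - 4.1)
S = 63.2 / 80.1
S = 0.789 mV/unit

0.789 mV/unit


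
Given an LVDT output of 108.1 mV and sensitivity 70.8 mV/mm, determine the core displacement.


Displacement = Vout / sensitivity.
d = 108.1 / 70.8
d = 1.527 mm

1.527 mm


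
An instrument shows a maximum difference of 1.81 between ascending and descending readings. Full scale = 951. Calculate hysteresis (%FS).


Hysteresis = (max difference / full scale) * 100%.
H = (1.81 / 951) * 100
H = 0.19 %FS

0.19 %FS


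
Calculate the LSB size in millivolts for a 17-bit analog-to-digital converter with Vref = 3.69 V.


The resolution (LSB) of an ADC is Vref / 2^n.
LSB = 3.69 / 2^17
LSB = 3.69 / 131072
LSB = 2.815e-05 V = 0.02815247 mV

0.02815247 mV


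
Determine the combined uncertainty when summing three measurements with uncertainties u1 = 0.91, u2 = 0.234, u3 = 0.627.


For a sum of independent quantities, uc = sqrt(u1^2 + u2^2 + u3^2).
uc = sqrt(0.91^2 + 0.234^2 + 0.627^2)
uc = sqrt(0.8281 + 0.054756 + 0.393129)
uc = 1.1296

1.1296


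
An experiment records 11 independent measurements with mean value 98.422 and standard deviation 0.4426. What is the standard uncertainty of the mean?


The standard uncertainty for Type A evaluation is u = s / sqrt(n).
u = 0.4426 / sqrt(11)
u = 0.4426 / 3.3166
u = 0.1334

0.1334


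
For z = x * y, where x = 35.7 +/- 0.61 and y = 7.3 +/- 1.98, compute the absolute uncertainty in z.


For a product z = x*y, the relative uncertainty is:
uz/z = sqrt((ux/x)^2 + (uy/y)^2)
Relative uncertainties: ux/x = 0.61/35.7 = 0.017087
uy/y = 1.98/7.3 = 0.271233
z = 35.7 * 7.3 = 260.6
uz = 260.6 * sqrt(0.017087^2 + 0.271233^2) = 70.826

70.826


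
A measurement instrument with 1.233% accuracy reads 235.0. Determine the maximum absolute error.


Absolute error = (accuracy% / 100) * reading.
Error = (1.233 / 100) * 235.0
Error = 0.01233 * 235.0
Error = 2.8976

2.8976


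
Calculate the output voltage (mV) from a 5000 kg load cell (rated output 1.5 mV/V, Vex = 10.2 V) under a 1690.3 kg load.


Vout = rated_output * Vex * (load / capacity).
Vout = 1.5 * 10.2 * (1690.3 / 5000)
Vout = 1.5 * 10.2 * 0.33806
Vout = 5.172 mV

5.172 mV


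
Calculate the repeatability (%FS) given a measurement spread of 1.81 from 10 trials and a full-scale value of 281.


Repeatability = (spread / full scale) * 100%.
R = (1.81 / 281) * 100
R = 0.644 %FS

0.644 %FS


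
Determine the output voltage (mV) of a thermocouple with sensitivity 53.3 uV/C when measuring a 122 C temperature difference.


The thermocouple output V = sensitivity * dT.
V = 53.3 uV/C * 122 C
V = 6502.6 uV
V = 6.503 mV

6.503 mV


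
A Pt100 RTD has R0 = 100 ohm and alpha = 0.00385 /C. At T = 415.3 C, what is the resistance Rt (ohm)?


The RTD equation: Rt = R0 * (1 + alpha * T).
Rt = 100 * (1 + 0.00385 * 415.3)
Rt = 100 * (1 + 1.598905)
Rt = 100 * 2.598905
Rt = 259.891 ohm

259.891 ohm


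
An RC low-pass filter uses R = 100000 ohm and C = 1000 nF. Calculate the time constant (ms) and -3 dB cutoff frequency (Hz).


Time constant: tau = R * C.
tau = 100000 * 1.00e-06 = 0.1 s
tau = 100.0 ms
Cutoff frequency: fc = 1 / (2*pi*R*C).
fc = 1 / (2*pi*0.1) = 1.59 Hz

tau = 100.0 ms, fc = 1.59 Hz


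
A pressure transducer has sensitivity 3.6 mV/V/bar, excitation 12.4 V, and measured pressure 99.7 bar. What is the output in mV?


Output = sensitivity * Vex * P.
Vout = 3.6 * 12.4 * 99.7
Vout = 44.64 * 99.7
Vout = 4450.61 mV

4450.61 mV


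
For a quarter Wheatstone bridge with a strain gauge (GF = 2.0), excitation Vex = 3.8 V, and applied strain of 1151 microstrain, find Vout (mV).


Quarter bridge output: Vout = (GF * epsilon * Vex) / 4.
Vout = (2.0 * 1151e-6 * 3.8) / 4
Vout = 0.0087476 / 4 V
Vout = 0.0021869 V = 2.1869 mV

2.1869 mV


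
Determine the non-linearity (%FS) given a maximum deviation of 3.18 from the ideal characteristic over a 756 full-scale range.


Linearity error = (max deviation / full scale) * 100%.
Linearity = (3.18 / 756) * 100
Linearity = 0.421 %FS

0.421 %FS


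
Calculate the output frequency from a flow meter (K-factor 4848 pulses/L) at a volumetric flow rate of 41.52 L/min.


Frequency = K * Q / 60 (converting L/min to L/s).
f = 4848 * 41.52 / 60
f = 201288.96 / 60
f = 3354.82 Hz

3354.82 Hz


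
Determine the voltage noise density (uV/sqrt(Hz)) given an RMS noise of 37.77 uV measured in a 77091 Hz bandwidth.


Noise spectral density = Vrms / sqrt(BW).
NSD = 37.77 / sqrt(77091)
NSD = 37.77 / 277.6527
NSD = 0.136 uV/sqrt(Hz)

0.136 uV/sqrt(Hz)


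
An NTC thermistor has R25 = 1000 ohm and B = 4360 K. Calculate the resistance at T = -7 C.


NTC thermistor equation: Rt = R25 * exp(B * (1/T - 1/T25)).
T in Kelvin: 266.15 K, T25 = 298.15 K
1/T - 1/T25 = 1/266.15 - 1/298.15 = 0.00040326
B * (1/T - 1/T25) = 4360 * 0.00040326 = 1.7582
Rt = 1000 * exp(1.7582) = 5802.1 ohm

5802.1 ohm


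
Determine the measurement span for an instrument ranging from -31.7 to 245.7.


Span = upper range - lower range.
Span = 245.7 - (-31.7)
Span = 277.4

277.4


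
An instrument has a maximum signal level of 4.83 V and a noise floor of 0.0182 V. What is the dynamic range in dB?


Dynamic range = 20 * log10(Vmax / Vnoise).
DR = 20 * log10(4.83 / 0.0182)
DR = 20 * log10(265.38)
DR = 48.48 dB

48.48 dB


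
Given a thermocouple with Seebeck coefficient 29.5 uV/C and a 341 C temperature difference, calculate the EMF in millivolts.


The thermocouple output V = sensitivity * dT.
V = 29.5 uV/C * 341 C
V = 10059.5 uV
V = 10.059 mV

10.059 mV


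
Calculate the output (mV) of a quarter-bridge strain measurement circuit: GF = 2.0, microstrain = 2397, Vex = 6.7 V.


Quarter bridge output: Vout = (GF * epsilon * Vex) / 4.
Vout = (2.0 * 2397e-6 * 6.7) / 4
Vout = 0.0321198 / 4 V
Vout = 0.00802995 V = 8.0299 mV

8.0299 mV


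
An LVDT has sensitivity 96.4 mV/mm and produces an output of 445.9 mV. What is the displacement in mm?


Displacement = Vout / sensitivity.
d = 445.9 / 96.4
d = 4.626 mm

4.626 mm


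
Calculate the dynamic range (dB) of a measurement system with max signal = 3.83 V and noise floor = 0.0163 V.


Dynamic range = 20 * log10(Vmax / Vnoise).
DR = 20 * log10(3.83 / 0.0163)
DR = 20 * log10(234.97)
DR = 47.42 dB

47.42 dB


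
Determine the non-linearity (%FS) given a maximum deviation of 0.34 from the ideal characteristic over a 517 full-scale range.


Linearity error = (max deviation / full scale) * 100%.
Linearity = (0.34 / 517) * 100
Linearity = 0.066 %FS

0.066 %FS


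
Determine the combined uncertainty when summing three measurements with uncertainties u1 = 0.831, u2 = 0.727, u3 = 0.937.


For a sum of independent quantities, uc = sqrt(u1^2 + u2^2 + u3^2).
uc = sqrt(0.831^2 + 0.727^2 + 0.937^2)
uc = sqrt(0.690561 + 0.528529 + 0.877969)
uc = 1.4481

1.4481


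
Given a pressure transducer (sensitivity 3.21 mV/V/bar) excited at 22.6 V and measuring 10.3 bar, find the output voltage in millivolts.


Output = sensitivity * Vex * P.
Vout = 3.21 * 22.6 * 10.3
Vout = 72.546 * 10.3
Vout = 747.22 mV

747.22 mV


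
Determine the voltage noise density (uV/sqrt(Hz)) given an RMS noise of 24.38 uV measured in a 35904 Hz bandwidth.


Noise spectral density = Vrms / sqrt(BW).
NSD = 24.38 / sqrt(35904)
NSD = 24.38 / 189.4835
NSD = 0.1287 uV/sqrt(Hz)

0.1287 uV/sqrt(Hz)


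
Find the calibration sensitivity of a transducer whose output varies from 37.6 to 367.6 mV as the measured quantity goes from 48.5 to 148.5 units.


Sensitivity = (y2 - y1) / (x2 - x1).
S = (367.6 - 37.6) / (148.5 - 48.5)
S = 330.0 / 100.0
S = 3.3 mV/unit

3.3 mV/unit


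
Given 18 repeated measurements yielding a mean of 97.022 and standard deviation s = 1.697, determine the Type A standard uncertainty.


The standard uncertainty for Type A evaluation is u = s / sqrt(n).
u = 1.697 / sqrt(18)
u = 1.697 / 4.2426
u = 0.4

0.4


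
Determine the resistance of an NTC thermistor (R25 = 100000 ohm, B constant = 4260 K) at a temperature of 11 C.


NTC thermistor equation: Rt = R25 * exp(B * (1/T - 1/T25)).
T in Kelvin: 284.15 K, T25 = 298.15 K
1/T - 1/T25 = 1/284.15 - 1/298.15 = 0.00016525
B * (1/T - 1/T25) = 4260 * 0.00016525 = 0.704
Rt = 100000 * exp(0.704) = 202176.7 ohm

202176.7 ohm


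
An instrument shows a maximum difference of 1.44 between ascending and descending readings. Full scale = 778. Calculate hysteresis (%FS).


Hysteresis = (max difference / full scale) * 100%.
H = (1.44 / 778) * 100
H = 0.185 %FS

0.185 %FS


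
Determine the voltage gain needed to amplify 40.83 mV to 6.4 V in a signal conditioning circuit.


Gain = Vout / Vin (converting to same units).
G = 6.4 V / 40.83 mV
G = 6400.0 mV / 40.83 mV
G = 156.75

156.75


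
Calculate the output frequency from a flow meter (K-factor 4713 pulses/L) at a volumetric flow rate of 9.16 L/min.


Frequency = K * Q / 60 (converting L/min to L/s).
f = 4713 * 9.16 / 60
f = 43171.08 / 60
f = 719.52 Hz

719.52 Hz


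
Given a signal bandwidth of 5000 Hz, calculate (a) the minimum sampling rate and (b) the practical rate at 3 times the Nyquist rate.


By Nyquist theorem, fs_min = 2 * fmax.
fs_min = 2 * 5000 = 10000 Hz
Practical rate = 3 * fs_min = 3 * 10000 = 30000 Hz

fs_min = 10000 Hz, fs_practical = 30000 Hz


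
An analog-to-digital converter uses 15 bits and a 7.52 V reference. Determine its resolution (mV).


The resolution (LSB) of an ADC is Vref / 2^n.
LSB = 7.52 / 2^15
LSB = 7.52 / 32768
LSB = 0.00022949 V = 0.22949219 mV

0.22949219 mV


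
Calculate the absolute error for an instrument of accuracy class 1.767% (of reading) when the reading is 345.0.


Absolute error = (accuracy% / 100) * reading.
Error = (1.767 / 100) * 345.0
Error = 0.01767 * 345.0
Error = 6.0961

6.0961


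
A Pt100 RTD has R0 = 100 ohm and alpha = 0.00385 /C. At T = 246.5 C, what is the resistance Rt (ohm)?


The RTD equation: Rt = R0 * (1 + alpha * T).
Rt = 100 * (1 + 0.00385 * 246.5)
Rt = 100 * (1 + 0.949025)
Rt = 100 * 1.949025
Rt = 194.903 ohm

194.903 ohm


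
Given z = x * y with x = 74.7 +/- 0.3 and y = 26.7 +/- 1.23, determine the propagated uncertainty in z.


For a product z = x*y, the relative uncertainty is:
uz/z = sqrt((ux/x)^2 + (uy/y)^2)
Relative uncertainties: ux/x = 0.3/74.7 = 0.004016
uy/y = 1.23/26.7 = 0.046067
z = 74.7 * 26.7 = 1994.5
uz = 1994.5 * sqrt(0.004016^2 + 0.046067^2) = 92.229

92.229


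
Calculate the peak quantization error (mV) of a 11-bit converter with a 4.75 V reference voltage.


The maximum quantization error is +/- LSB/2.
LSB = Vref / 2^n = 4.75 / 2048 = 0.00231934 V
Max error = LSB / 2 = 0.00231934 / 2 = 0.00115967 V
Max error = 1.1597 mV

1.1597 mV


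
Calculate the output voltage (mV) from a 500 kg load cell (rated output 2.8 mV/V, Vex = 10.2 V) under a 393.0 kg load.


Vout = rated_output * Vex * (load / capacity).
Vout = 2.8 * 10.2 * (393.0 / 500)
Vout = 2.8 * 10.2 * 0.786
Vout = 22.448 mV

22.448 mV


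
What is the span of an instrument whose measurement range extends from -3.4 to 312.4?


Span = upper range - lower range.
Span = 312.4 - (-3.4)
Span = 315.8

315.8


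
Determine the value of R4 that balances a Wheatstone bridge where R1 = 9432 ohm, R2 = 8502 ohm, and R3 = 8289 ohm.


At balance: R1*R4 = R2*R3, so R4 = R2*R3/R1.
R4 = 8502 * 8289 / 9432
R4 = 70473078 / 9432
R4 = 7471.7 ohm

7471.7 ohm


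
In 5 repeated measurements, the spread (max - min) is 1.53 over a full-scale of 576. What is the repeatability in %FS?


Repeatability = (spread / full scale) * 100%.
R = (1.53 / 576) * 100
R = 0.266 %FS

0.266 %FS


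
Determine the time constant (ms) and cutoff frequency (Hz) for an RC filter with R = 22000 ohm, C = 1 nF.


Time constant: tau = R * C.
tau = 22000 * 1.00e-09 = 2.2e-05 s
tau = 0.022 ms
Cutoff frequency: fc = 1 / (2*pi*R*C).
fc = 1 / (2*pi*2.2e-05) = 7234.32 Hz

tau = 0.022 ms, fc = 7234.32 Hz


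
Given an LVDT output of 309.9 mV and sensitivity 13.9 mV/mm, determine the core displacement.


Displacement = Vout / sensitivity.
d = 309.9 / 13.9
d = 22.295 mm

22.295 mm


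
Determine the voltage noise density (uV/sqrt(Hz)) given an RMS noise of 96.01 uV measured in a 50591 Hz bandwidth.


Noise spectral density = Vrms / sqrt(BW).
NSD = 96.01 / sqrt(50591)
NSD = 96.01 / 224.9244
NSD = 0.4269 uV/sqrt(Hz)

0.4269 uV/sqrt(Hz)


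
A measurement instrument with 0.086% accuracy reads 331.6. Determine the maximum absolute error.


Absolute error = (accuracy% / 100) * reading.
Error = (0.086 / 100) * 331.6
Error = 0.00086 * 331.6
Error = 0.2852

0.2852


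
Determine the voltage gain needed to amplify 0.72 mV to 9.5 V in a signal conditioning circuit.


Gain = Vout / Vin (converting to same units).
G = 9.5 V / 0.72 mV
G = 9500.0 mV / 0.72 mV
G = 13194.44

13194.44


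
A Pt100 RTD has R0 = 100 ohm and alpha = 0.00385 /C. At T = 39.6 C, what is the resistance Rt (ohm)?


The RTD equation: Rt = R0 * (1 + alpha * T).
Rt = 100 * (1 + 0.00385 * 39.6)
Rt = 100 * (1 + 0.15246)
Rt = 100 * 1.15246
Rt = 115.246 ohm

115.246 ohm


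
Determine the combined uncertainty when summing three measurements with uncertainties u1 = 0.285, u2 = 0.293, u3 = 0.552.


For a sum of independent quantities, uc = sqrt(u1^2 + u2^2 + u3^2).
uc = sqrt(0.285^2 + 0.293^2 + 0.552^2)
uc = sqrt(0.081225 + 0.085849 + 0.304704)
uc = 0.6869

0.6869


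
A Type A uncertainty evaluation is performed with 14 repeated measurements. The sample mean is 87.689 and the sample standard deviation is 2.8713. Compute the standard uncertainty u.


The standard uncertainty for Type A evaluation is u = s / sqrt(n).
u = 2.8713 / sqrt(14)
u = 2.8713 / 3.7417
u = 0.7674

0.7674


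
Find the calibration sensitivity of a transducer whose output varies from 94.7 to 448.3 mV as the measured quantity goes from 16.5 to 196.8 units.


Sensitivity = (y2 - y1) / (x2 - x1).
S = (448.3 - 94.7) / (196.8 - 16.5)
S = 353.6 / 180.3
S = 1.9612 mV/unit

1.9612 mV/unit


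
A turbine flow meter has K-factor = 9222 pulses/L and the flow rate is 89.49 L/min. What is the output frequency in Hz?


Frequency = K * Q / 60 (converting L/min to L/s).
f = 9222 * 89.49 / 60
f = 825276.78 / 60
f = 13754.61 Hz

13754.61 Hz


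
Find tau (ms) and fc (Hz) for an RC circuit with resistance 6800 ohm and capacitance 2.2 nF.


Time constant: tau = R * C.
tau = 6800 * 2.20e-09 = 1.496e-05 s
tau = 0.015 ms
Cutoff frequency: fc = 1 / (2*pi*R*C).
fc = 1 / (2*pi*1.496e-05) = 10638.7 Hz

tau = 0.015 ms, fc = 10638.7 Hz


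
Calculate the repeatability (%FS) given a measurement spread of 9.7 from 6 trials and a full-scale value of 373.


Repeatability = (spread / full scale) * 100%.
R = (9.7 / 373) * 100
R = 2.601 %FS

2.601 %FS


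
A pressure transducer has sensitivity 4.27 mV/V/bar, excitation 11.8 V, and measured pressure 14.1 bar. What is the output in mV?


Output = sensitivity * Vex * P.
Vout = 4.27 * 11.8 * 14.1
Vout = 50.386 * 14.1
Vout = 710.44 mV

710.44 mV


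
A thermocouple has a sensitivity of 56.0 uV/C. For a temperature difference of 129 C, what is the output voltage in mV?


The thermocouple output V = sensitivity * dT.
V = 56.0 uV/C * 129 C
V = 7224.0 uV
V = 7.224 mV

7.224 mV


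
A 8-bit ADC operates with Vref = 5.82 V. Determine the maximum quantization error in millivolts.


The maximum quantization error is +/- LSB/2.
LSB = Vref / 2^n = 5.82 / 256 = 0.02273438 V
Max error = LSB / 2 = 0.02273438 / 2 = 0.01136719 V
Max error = 11.3672 mV

11.3672 mV


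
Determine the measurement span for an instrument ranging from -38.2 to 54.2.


Span = upper range - lower range.
Span = 54.2 - (-38.2)
Span = 92.4

92.4


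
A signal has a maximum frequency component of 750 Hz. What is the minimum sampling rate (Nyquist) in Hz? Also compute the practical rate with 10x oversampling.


By Nyquist theorem, fs_min = 2 * fmax.
fs_min = 2 * 750 = 1500 Hz
Practical rate = 10 * fs_min = 10 * 1500 = 15000 Hz

fs_min = 1500 Hz, fs_practical = 15000 Hz


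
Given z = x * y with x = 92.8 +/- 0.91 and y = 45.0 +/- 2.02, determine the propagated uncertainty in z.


For a product z = x*y, the relative uncertainty is:
uz/z = sqrt((ux/x)^2 + (uy/y)^2)
Relative uncertainties: ux/x = 0.91/92.8 = 0.009806
uy/y = 2.02/45.0 = 0.044889
z = 92.8 * 45.0 = 4176.0
uz = 4176.0 * sqrt(0.009806^2 + 0.044889^2) = 191.877

191.877


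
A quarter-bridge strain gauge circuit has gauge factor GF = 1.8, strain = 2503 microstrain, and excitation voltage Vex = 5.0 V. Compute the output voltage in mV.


Quarter bridge output: Vout = (GF * epsilon * Vex) / 4.
Vout = (1.8 * 2503e-6 * 5.0) / 4
Vout = 0.022527 / 4 V
Vout = 0.00563175 V = 5.6318 mV

5.6318 mV


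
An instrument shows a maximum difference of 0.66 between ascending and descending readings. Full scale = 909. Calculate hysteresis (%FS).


Hysteresis = (max difference / full scale) * 100%.
H = (0.66 / 909) * 100
H = 0.073 %FS

0.073 %FS


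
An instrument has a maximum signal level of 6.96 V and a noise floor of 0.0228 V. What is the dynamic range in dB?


Dynamic range = 20 * log10(Vmax / Vnoise).
DR = 20 * log10(6.96 / 0.0228)
DR = 20 * log10(305.26)
DR = 49.69 dB

49.69 dB


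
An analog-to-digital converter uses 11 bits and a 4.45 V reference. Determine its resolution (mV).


The resolution (LSB) of an ADC is Vref / 2^n.
LSB = 4.45 / 2^11
LSB = 4.45 / 2048
LSB = 0.00217285 V = 2.17285156 mV

2.17285156 mV


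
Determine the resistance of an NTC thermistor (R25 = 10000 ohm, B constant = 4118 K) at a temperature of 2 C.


NTC thermistor equation: Rt = R25 * exp(B * (1/T - 1/T25)).
T in Kelvin: 275.15 K, T25 = 298.15 K
1/T - 1/T25 = 1/275.15 - 1/298.15 = 0.00028036
B * (1/T - 1/T25) = 4118 * 0.00028036 = 1.1545
Rt = 10000 * exp(1.1545) = 31725.7 ohm

31725.7 ohm


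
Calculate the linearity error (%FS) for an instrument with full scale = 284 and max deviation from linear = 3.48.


Linearity error = (max deviation / full scale) * 100%.
Linearity = (3.48 / 284) * 100
Linearity = 1.225 %FS

1.225 %FS


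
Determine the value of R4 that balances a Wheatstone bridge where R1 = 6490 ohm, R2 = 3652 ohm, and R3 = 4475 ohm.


At balance: R1*R4 = R2*R3, so R4 = R2*R3/R1.
R4 = 3652 * 4475 / 6490
R4 = 16342700 / 6490
R4 = 2518.14 ohm

2518.14 ohm


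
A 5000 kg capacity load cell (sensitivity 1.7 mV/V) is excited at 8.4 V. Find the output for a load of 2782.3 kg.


Vout = rated_output * Vex * (load / capacity).
Vout = 1.7 * 8.4 * (2782.3 / 5000)
Vout = 1.7 * 8.4 * 0.55646
Vout = 7.946 mV

7.946 mV


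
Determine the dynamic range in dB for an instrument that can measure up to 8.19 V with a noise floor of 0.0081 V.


Dynamic range = 20 * log10(Vmax / Vnoise).
DR = 20 * log10(8.19 / 0.0081)
DR = 20 * log10(1011.11)
DR = 60.1 dB

60.1 dB


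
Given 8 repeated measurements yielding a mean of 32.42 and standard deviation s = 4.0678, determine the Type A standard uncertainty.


The standard uncertainty for Type A evaluation is u = s / sqrt(n).
u = 4.0678 / sqrt(8)
u = 4.0678 / 2.8284
u = 1.4382

1.4382


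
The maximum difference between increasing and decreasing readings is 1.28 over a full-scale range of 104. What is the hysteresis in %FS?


Hysteresis = (max difference / full scale) * 100%.
H = (1.28 / 104) * 100
H = 1.231 %FS

1.231 %FS


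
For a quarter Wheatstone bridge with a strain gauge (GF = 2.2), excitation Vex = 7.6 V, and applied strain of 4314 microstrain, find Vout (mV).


Quarter bridge output: Vout = (GF * epsilon * Vex) / 4.
Vout = (2.2 * 4314e-6 * 7.6) / 4
Vout = 0.07213008 / 4 V
Vout = 0.01803252 V = 18.0325 mV

18.0325 mV


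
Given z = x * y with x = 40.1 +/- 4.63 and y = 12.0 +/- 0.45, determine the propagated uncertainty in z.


For a product z = x*y, the relative uncertainty is:
uz/z = sqrt((ux/x)^2 + (uy/y)^2)
Relative uncertainties: ux/x = 4.63/40.1 = 0.115461
uy/y = 0.45/12.0 = 0.0375
z = 40.1 * 12.0 = 481.2
uz = 481.2 * sqrt(0.115461^2 + 0.0375^2) = 58.417

58.417


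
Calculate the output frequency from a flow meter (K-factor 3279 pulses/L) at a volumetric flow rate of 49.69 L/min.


Frequency = K * Q / 60 (converting L/min to L/s).
f = 3279 * 49.69 / 60
f = 162933.51 / 60
f = 2715.56 Hz

2715.56 Hz


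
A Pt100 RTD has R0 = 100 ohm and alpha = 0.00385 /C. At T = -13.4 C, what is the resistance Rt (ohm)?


The RTD equation: Rt = R0 * (1 + alpha * T).
Rt = 100 * (1 + 0.00385 * -13.4)
Rt = 100 * (1 + -0.05159)
Rt = 100 * 0.94841
Rt = 94.841 ohm

94.841 ohm


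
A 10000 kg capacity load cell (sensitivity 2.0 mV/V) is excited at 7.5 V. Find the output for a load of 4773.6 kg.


Vout = rated_output * Vex * (load / capacity).
Vout = 2.0 * 7.5 * (4773.6 / 10000)
Vout = 2.0 * 7.5 * 0.47736
Vout = 7.16 mV

7.16 mV


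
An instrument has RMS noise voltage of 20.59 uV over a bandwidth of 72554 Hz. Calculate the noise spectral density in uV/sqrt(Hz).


Noise spectral density = Vrms / sqrt(BW).
NSD = 20.59 / sqrt(72554)
NSD = 20.59 / 269.3585
NSD = 0.0764 uV/sqrt(Hz)

0.0764 uV/sqrt(Hz)


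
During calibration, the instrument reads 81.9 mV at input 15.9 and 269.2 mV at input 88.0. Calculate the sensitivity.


Sensitivity = (y2 - y1) / (x2 - x1).
S = (269.2 - 81.9) / (88.0 - 15.9)
S = 187.3 / 72.1
S = 2.5978 mV/unit

2.5978 mV/unit


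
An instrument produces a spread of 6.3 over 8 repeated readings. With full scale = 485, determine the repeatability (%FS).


Repeatability = (spread / full scale) * 100%.
R = (6.3 / 485) * 100
R = 1.299 %FS

1.299 %FS


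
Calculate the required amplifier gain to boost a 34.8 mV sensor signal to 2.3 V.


Gain = Vout / Vin (converting to same units).
G = 2.3 V / 34.8 mV
G = 2300.0 mV / 34.8 mV
G = 66.09

66.09


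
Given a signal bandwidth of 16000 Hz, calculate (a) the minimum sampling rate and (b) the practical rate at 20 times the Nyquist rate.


By Nyquist theorem, fs_min = 2 * fmax.
fs_min = 2 * 16000 = 32000 Hz
Practical rate = 20 * fs_min = 20 * 32000 = 640000 Hz

fs_min = 32000 Hz, fs_practical = 640000 Hz


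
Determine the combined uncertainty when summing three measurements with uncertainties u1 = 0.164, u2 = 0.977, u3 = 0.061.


For a sum of independent quantities, uc = sqrt(u1^2 + u2^2 + u3^2).
uc = sqrt(0.164^2 + 0.977^2 + 0.061^2)
uc = sqrt(0.026896 + 0.954529 + 0.003721)
uc = 0.9925

0.9925


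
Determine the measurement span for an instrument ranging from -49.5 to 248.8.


Span = upper range - lower range.
Span = 248.8 - (-49.5)
Span = 298.3

298.3


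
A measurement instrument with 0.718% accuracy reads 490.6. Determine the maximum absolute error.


Absolute error = (accuracy% / 100) * reading.
Error = (0.718 / 100) * 490.6
Error = 0.00718 * 490.6
Error = 3.5225

3.5225


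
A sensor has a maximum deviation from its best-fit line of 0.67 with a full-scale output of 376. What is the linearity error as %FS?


Linearity error = (max deviation / full scale) * 100%.
Linearity = (0.67 / 376) * 100
Linearity = 0.178 %FS

0.178 %FS


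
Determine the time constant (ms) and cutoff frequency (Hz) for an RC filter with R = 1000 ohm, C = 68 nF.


Time constant: tau = R * C.
tau = 1000 * 6.80e-08 = 6.8e-05 s
tau = 0.068 ms
Cutoff frequency: fc = 1 / (2*pi*R*C).
fc = 1 / (2*pi*6.8e-05) = 2340.51 Hz

tau = 0.068 ms, fc = 2340.51 Hz


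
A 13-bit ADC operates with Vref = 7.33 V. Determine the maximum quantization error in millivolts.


The maximum quantization error is +/- LSB/2.
LSB = Vref / 2^n = 7.33 / 8192 = 0.00089478 V
Max error = LSB / 2 = 0.00089478 / 2 = 0.00044739 V
Max error = 0.4474 mV

0.4474 mV


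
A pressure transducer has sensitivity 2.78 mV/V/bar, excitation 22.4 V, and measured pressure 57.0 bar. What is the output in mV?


Output = sensitivity * Vex * P.
Vout = 2.78 * 22.4 * 57.0
Vout = 62.272 * 57.0
Vout = 3549.5 mV

3549.5 mV


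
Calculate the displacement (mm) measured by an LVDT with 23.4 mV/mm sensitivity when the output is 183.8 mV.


Displacement = Vout / sensitivity.
d = 183.8 / 23.4
d = 7.855 mm

7.855 mm


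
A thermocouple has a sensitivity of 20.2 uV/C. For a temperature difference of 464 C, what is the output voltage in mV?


The thermocouple output V = sensitivity * dT.
V = 20.2 uV/C * 464 C
V = 9372.8 uV
V = 9.373 mV

9.373 mV


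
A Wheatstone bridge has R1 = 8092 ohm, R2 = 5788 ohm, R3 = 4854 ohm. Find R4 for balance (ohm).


At balance: R1*R4 = R2*R3, so R4 = R2*R3/R1.
R4 = 5788 * 4854 / 8092
R4 = 28094952 / 8092
R4 = 3471.94 ohm

3471.94 ohm


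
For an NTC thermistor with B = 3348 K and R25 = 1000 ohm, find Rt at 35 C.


NTC thermistor equation: Rt = R25 * exp(B * (1/T - 1/T25)).
T in Kelvin: 308.15 K, T25 = 298.15 K
1/T - 1/T25 = 1/308.15 - 1/298.15 = -0.00010884
B * (1/T - 1/T25) = 3348 * -0.00010884 = -0.3644
Rt = 1000 * exp(-0.3644) = 694.6 ohm

694.6 ohm


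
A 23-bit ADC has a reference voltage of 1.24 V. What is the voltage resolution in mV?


The resolution (LSB) of an ADC is Vref / 2^n.
LSB = 1.24 / 2^23
LSB = 1.24 / 8388608
LSB = 1.5e-07 V = 0.00014782 mV

0.00014782 mV


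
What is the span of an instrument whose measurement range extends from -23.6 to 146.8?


Span = upper range - lower range.
Span = 146.8 - (-23.6)
Span = 170.4

170.4


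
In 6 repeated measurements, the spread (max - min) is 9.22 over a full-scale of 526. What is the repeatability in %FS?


Repeatability = (spread / full scale) * 100%.
R = (9.22 / 526) * 100
R = 1.753 %FS

1.753 %FS


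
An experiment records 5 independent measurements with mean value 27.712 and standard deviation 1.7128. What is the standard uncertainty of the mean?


The standard uncertainty for Type A evaluation is u = s / sqrt(n).
u = 1.7128 / sqrt(5)
u = 1.7128 / 2.2361
u = 0.766

0.766


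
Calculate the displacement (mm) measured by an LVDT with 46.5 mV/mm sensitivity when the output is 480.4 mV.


Displacement = Vout / sensitivity.
d = 480.4 / 46.5
d = 10.331 mm

10.331 mm


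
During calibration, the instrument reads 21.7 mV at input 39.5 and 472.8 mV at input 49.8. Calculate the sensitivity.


Sensitivity = (y2 - y1) / (x2 - x1).
S = (472.8 - 21.7) / (49.8 - 39.5)
S = 451.1 / 10.3
S = 43.7961 mV/unit

43.7961 mV/unit


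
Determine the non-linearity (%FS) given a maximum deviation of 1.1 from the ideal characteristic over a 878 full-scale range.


Linearity error = (max deviation / full scale) * 100%.
Linearity = (1.1 / 878) * 100
Linearity = 0.125 %FS

0.125 %FS


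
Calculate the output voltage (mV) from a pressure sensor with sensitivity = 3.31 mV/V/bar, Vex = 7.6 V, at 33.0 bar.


Output = sensitivity * Vex * P.
Vout = 3.31 * 7.6 * 33.0
Vout = 25.156 * 33.0
Vout = 830.15 mV

830.15 mV


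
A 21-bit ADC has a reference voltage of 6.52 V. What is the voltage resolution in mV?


The resolution (LSB) of an ADC is Vref / 2^n.
LSB = 6.52 / 2^21
LSB = 6.52 / 2097152
LSB = 3.11e-06 V = 0.00310898 mV

0.00310898 mV


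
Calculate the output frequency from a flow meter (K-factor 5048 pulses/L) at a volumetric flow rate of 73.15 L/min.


Frequency = K * Q / 60 (converting L/min to L/s).
f = 5048 * 73.15 / 60
f = 369261.2 / 60
f = 6154.35 Hz

6154.35 Hz


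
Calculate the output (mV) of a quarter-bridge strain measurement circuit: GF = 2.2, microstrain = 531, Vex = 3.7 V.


Quarter bridge output: Vout = (GF * epsilon * Vex) / 4.
Vout = (2.2 * 531e-6 * 3.7) / 4
Vout = 0.00432234 / 4 V
Vout = 0.00108059 V = 1.0806 mV

1.0806 mV


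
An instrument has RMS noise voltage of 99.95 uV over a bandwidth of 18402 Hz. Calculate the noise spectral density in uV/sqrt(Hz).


Noise spectral density = Vrms / sqrt(BW).
NSD = 99.95 / sqrt(18402)
NSD = 99.95 / 135.654
NSD = 0.7368 uV/sqrt(Hz)

0.7368 uV/sqrt(Hz)


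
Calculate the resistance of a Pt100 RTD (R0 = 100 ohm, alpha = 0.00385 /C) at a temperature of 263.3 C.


The RTD equation: Rt = R0 * (1 + alpha * T).
Rt = 100 * (1 + 0.00385 * 263.3)
Rt = 100 * (1 + 1.013705)
Rt = 100 * 2.013705
Rt = 201.37 ohm

201.37 ohm


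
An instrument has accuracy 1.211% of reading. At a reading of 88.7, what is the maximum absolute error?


Absolute error = (accuracy% / 100) * reading.
Error = (1.211 / 100) * 88.7
Error = 0.01211 * 88.7
Error = 1.0742

1.0742


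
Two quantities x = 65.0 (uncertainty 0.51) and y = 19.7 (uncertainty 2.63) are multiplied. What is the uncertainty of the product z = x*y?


For a product z = x*y, the relative uncertainty is:
uz/z = sqrt((ux/x)^2 + (uy/y)^2)
Relative uncertainties: ux/x = 0.51/65.0 = 0.007846
uy/y = 2.63/19.7 = 0.133503
z = 65.0 * 19.7 = 1280.5
uz = 1280.5 * sqrt(0.007846^2 + 0.133503^2) = 171.245

171.245


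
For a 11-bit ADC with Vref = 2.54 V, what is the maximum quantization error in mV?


The maximum quantization error is +/- LSB/2.
LSB = Vref / 2^n = 2.54 / 2048 = 0.00124023 V
Max error = LSB / 2 = 0.00124023 / 2 = 0.00062012 V
Max error = 0.6201 mV

0.6201 mV


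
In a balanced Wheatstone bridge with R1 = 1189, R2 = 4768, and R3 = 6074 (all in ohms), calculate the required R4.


At balance: R1*R4 = R2*R3, so R4 = R2*R3/R1.
R4 = 4768 * 6074 / 1189
R4 = 28960832 / 1189
R4 = 24357.3 ohm

24357.3 ohm


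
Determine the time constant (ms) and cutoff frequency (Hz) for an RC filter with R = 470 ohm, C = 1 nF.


Time constant: tau = R * C.
tau = 470 * 1.00e-09 = 4.7e-07 s
tau = 0.0005 ms
Cutoff frequency: fc = 1 / (2*pi*R*C).
fc = 1 / (2*pi*4.7e-07) = 338627.54 Hz

tau = 0.0005 ms, fc = 338627.54 Hz


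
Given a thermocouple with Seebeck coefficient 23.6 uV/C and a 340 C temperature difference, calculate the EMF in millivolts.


The thermocouple output V = sensitivity * dT.
V = 23.6 uV/C * 340 C
V = 8024.0 uV
V = 8.024 mV

8.024 mV


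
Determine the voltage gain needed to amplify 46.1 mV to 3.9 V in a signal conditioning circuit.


Gain = Vout / Vin (converting to same units).
G = 3.9 V / 46.1 mV
G = 3900.0 mV / 46.1 mV
G = 84.6

84.6


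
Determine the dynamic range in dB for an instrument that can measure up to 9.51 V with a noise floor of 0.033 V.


Dynamic range = 20 * log10(Vmax / Vnoise).
DR = 20 * log10(9.51 / 0.033)
DR = 20 * log10(288.18)
DR = 49.19 dB

49.19 dB


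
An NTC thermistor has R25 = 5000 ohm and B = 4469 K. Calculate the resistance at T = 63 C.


NTC thermistor equation: Rt = R25 * exp(B * (1/T - 1/T25)).
T in Kelvin: 336.15 K, T25 = 298.15 K
1/T - 1/T25 = 1/336.15 - 1/298.15 = -0.00037915
B * (1/T - 1/T25) = 4469 * -0.00037915 = -1.6944
Rt = 5000 * exp(-1.6944) = 918.5 ohm

918.5 ohm


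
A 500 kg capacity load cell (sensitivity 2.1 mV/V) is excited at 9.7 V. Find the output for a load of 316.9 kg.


Vout = rated_output * Vex * (load / capacity).
Vout = 2.1 * 9.7 * (316.9 / 500)
Vout = 2.1 * 9.7 * 0.6338
Vout = 12.911 mV

12.911 mV


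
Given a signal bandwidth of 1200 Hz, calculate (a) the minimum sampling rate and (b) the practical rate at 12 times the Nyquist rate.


By Nyquist theorem, fs_min = 2 * fmax.
fs_min = 2 * 1200 = 2400 Hz
Practical rate = 12 * fs_min = 12 * 2400 = 28800 Hz

fs_min = 2400 Hz, fs_practical = 28800 Hz


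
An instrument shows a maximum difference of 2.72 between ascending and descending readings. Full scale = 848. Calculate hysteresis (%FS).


Hysteresis = (max difference / full scale) * 100%.
H = (2.72 / 848) * 100
H = 0.321 %FS

0.321 %FS


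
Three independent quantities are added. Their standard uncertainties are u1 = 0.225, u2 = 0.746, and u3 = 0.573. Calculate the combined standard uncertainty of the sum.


For a sum of independent quantities, uc = sqrt(u1^2 + u2^2 + u3^2).
uc = sqrt(0.225^2 + 0.746^2 + 0.573^2)
uc = sqrt(0.050625 + 0.556516 + 0.328329)
uc = 0.9672

0.9672


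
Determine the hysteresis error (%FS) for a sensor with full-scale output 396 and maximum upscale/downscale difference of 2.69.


Hysteresis = (max difference / full scale) * 100%.
H = (2.69 / 396) * 100
H = 0.679 %FS

0.679 %FS


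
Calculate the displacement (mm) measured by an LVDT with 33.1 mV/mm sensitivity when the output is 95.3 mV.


Displacement = Vout / sensitivity.
d = 95.3 / 33.1
d = 2.879 mm

2.879 mm


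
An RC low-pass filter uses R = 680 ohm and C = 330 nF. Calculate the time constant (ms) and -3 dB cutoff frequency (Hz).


Time constant: tau = R * C.
tau = 680 * 3.30e-07 = 0.0002244 s
tau = 0.2244 ms
Cutoff frequency: fc = 1 / (2*pi*R*C).
fc = 1 / (2*pi*0.0002244) = 709.25 Hz

tau = 0.2244 ms, fc = 709.25 Hz


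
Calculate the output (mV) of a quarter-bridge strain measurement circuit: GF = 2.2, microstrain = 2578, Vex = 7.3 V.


Quarter bridge output: Vout = (GF * epsilon * Vex) / 4.
Vout = (2.2 * 2578e-6 * 7.3) / 4
Vout = 0.04140268 / 4 V
Vout = 0.01035067 V = 10.3507 mV

10.3507 mV


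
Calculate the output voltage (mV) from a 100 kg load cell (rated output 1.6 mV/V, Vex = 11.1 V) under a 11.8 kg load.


Vout = rated_output * Vex * (load / capacity).
Vout = 1.6 * 11.1 * (11.8 / 100)
Vout = 1.6 * 11.1 * 0.118
Vout = 2.096 mV

2.096 mV
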